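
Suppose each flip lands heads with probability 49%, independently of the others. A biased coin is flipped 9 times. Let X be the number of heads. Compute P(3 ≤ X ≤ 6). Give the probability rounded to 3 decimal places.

0.820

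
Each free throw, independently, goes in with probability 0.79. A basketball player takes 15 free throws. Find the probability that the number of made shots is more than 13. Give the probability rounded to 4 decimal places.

0.1453

X ~ Binomial(15, 0.79); P(X ≥ 14) = Σ C(15,k) p^k (1−p)^(15−k) over k:
  k=14: C(15,14)·0.79^14·0.21^1 = 0.116169
  k=15: C(15,15)·0.79^15·0.21^0 = 0.029134
Total = 0.145303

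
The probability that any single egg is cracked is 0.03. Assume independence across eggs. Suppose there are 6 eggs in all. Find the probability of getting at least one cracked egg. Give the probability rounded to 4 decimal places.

0.1670

P(at least one) = 1 − P(none) = 1 − (1 − 0.03)^6
= 1 − 0.832972 = 0.167028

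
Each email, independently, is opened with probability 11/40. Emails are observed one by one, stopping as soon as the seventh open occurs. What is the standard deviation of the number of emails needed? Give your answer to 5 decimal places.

8.19191

Y = total emails until the seventh success; negative binomial with r=7, p=0.275.
SD(Y) = √[r(1−p)/p²] = √(67.1074380) = 8.1919130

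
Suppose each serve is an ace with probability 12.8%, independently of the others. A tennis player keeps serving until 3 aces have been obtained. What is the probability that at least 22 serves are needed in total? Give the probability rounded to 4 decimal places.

Needing more than 21 serves ⇔ fewer than 3 successes in the first 21. With X ~ Binomial(21, 0.128), P(Y > 21) = P(X ≤ 2).
  k=0: C(21,0)·0.128^0·0.872^21 = 0.056344
  k=1: C(21,1)·0.128^1·0.872^20 = 0.173684
  k=2: C(21,2)·0.128^2·0.872^19 = 0.254948
P(X ≤ 2) = 0.484976

0.4850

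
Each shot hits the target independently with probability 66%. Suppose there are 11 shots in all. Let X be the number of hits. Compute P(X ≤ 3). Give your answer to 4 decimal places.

0.0101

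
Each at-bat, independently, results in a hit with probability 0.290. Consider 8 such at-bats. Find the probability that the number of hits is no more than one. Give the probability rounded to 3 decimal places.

0.276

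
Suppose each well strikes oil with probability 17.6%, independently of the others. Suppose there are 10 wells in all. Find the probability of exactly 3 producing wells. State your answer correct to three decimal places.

X ~ Binomial(n=10, p=0.176).
P(X=3) = C(10,3) · p^3 · (1−p)^7
= 120 · 0.0054518 · 0.25792 = 0.16874

0.169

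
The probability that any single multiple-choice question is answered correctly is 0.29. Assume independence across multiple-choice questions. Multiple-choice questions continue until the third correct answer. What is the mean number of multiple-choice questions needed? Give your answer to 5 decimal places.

10.34483

Y = total multiple-choice questions until the third success; negative binomial with r=3, p=0.29.
E[Y] = r / p = 3 / 0.29 = 10.3448276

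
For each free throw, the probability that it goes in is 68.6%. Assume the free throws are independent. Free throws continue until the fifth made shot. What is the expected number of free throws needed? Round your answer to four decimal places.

7.2886

Y = total free throws until the fifth success; negative binomial with r=5, p=0.686.
E[Y] = r / p = 5 / 0.686 = 7.288630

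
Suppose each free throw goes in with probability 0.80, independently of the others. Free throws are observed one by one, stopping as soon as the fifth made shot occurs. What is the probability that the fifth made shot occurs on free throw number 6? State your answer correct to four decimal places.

0.3277

Y = trial on which the fifth success occurs; negative binomial, r=5, p=0.80.
P(Y=6) = C(5,4) · p^5 · (1−p)^1
= 5 · 0.32768 · 0.2 = 0.327680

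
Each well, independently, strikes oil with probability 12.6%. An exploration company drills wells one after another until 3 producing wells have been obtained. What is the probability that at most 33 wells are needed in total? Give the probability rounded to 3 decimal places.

Finishing within 33 wells ⇔ at least 3 successes in the first 33. With X ~ Binomial(33, 0.126), P(Y ≤ 33) = 1 − P(X ≤ 2).
  k=0: C(33,0)·0.126^0·0.874^33 = 0.01175
  k=1: C(33,1)·0.126^1·0.874^32 = 0.05588
  k=2: C(33,2)·0.126^2·0.874^31 = 0.12889
1 − 0.19652 = 0.80348

0.803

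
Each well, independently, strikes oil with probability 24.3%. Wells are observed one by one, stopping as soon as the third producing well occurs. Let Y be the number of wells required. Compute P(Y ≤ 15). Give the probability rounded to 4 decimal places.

0.7445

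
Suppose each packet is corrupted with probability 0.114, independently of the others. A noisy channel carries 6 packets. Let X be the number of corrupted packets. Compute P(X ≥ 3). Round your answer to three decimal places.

X ~ Binomial(6, 0.114); P(X ≥ 3) = Σ C(6,k) p^k (1−p)^(6−k) over k:
  k=3: C(6,3)·0.114^3·0.886^3 = 0.02061
  k=4: C(6,4)·0.114^4·0.886^2 = 0.00199
  k=5: C(6,5)·0.114^5·0.886^1 = 0.00010
  k=6: C(6,6)·0.114^6·0.886^0 = 0.00000
Total = 0.02270

0.023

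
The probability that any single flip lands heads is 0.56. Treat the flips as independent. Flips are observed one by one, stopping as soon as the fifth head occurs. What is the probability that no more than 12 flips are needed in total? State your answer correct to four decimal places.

0.9012

Finishing within 12 flips ⇔ at least 5 successes in the first 12. With X ~ Binomial(12, 0.56), P(Y ≤ 12) = 1 − P(X ≤ 4).
  k=0: C(12,0)·0.56^0·0.44^12 = 0.000053
  k=1: C(12,1)·0.56^1·0.44^11 = 0.000804
  k=2: C(12,2)·0.56^2·0.44^10 = 0.005629
  k=3: C(12,3)·0.56^3·0.44^9 = 0.023881
  k=4: C(12,4)·0.56^4·0.44^8 = 0.068388
1 − 0.098755 = 0.901245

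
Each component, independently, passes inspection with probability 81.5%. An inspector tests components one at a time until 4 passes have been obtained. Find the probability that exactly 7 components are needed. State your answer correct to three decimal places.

0.056

Y = trial on which the fourth success occurs; negative binomial, r=4, p=0.815.
P(Y=7) = C(6,3) · p^4 · (1−p)^3
= 20 · 0.44119 · 0.0063316 = 0.05587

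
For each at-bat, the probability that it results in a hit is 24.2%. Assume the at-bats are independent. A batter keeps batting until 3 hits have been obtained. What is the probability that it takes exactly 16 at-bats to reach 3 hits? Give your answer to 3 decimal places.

Y = trial on which the third success occurs; negative binomial, r=3, p=0.242.
P(Y=16) = C(15,2) · p^3 · (1−p)^13
= 105 · 0.014172 · 0.027271 = 0.04058

0.041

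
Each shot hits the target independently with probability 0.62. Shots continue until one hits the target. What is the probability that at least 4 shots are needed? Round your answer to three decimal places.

Y = number of shots to the first success; geometric, p = 0.62.
P(Y > 3) = P(first 3 all fail) = (1−p)^3 = 0.05487

0.055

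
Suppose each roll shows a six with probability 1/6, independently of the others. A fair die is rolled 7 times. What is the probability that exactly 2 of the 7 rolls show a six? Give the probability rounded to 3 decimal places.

X ~ Binomial(n=7, p=0.166667).
P(X=2) = C(7,2) · p^2 · (1−p)^5
= 21 · 0.027778 · 0.40188 = 0.23443

0.234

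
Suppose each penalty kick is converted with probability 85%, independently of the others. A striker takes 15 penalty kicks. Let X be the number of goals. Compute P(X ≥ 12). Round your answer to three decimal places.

0.823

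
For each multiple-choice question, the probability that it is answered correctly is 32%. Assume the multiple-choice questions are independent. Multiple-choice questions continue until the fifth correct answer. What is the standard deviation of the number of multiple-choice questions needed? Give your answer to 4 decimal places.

5.7622

Y = total multiple-choice questions until the fifth success; negative binomial with r=5, p=0.32.
SD(Y) = √[r(1−p)/p²] = √(33.203125) = 5.762215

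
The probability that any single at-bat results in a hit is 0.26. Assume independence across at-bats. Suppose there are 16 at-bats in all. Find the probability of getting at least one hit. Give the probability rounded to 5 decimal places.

P(at least one) = 1 − P(none) = 1 − (1 − 0.26)^16
= 1 − 0.0080855 = 0.9919145

0.99191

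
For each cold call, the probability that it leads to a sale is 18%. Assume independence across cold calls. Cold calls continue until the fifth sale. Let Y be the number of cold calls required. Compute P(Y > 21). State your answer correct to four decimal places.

Needing more than 21 cold calls ⇔ fewer than 5 successes in the first 21. With X ~ Binomial(21, 0.18), P(Y > 21) = P(X ≤ 4).
  k=0: C(21,0)·0.18^0·0.82^21 = 0.015491
  k=1: C(21,1)·0.18^1·0.82^20 = 0.071412
  k=2: C(21,2)·0.18^2·0.82^19 = 0.156757
  k=3: C(21,3)·0.18^3·0.82^18 = 0.217931
  k=4: C(21,4)·0.18^4·0.82^17 = 0.215273
P(X ≤ 4) = 0.676864

0.6769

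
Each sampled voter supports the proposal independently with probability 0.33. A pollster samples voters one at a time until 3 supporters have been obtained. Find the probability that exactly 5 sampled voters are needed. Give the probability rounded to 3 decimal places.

0.097

Y = trial on which the third success occurs; negative binomial, r=3, p=0.33.
P(Y=5) = C(4,2) · p^3 · (1−p)^2
= 6 · 0.035937 · 0.4489 = 0.09679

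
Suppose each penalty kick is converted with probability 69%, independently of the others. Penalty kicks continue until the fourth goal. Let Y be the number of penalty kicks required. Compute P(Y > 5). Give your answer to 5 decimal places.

Needing more than 5 penalty kicks ⇔ fewer than 4 successes in the first 5. With X ~ Binomial(5, 0.69), P(Y > 5) = P(X ≤ 3).
  k=0: C(5,0)·0.69^0·0.31^5 = 0.0028629
  k=1: C(5,1)·0.69^1·0.31^4 = 0.0318615
  k=2: C(5,2)·0.69^2·0.31^3 = 0.1418350
  k=3: C(5,3)·0.69^3·0.31^2 = 0.3156971
P(X ≤ 3) = 0.4922565

0.49226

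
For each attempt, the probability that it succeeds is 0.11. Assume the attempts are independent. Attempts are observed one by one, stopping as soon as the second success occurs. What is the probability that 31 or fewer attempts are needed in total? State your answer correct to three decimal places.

0.870

Finishing within 31 attempts ⇔ at least 2 successes in the first 31. With X ~ Binomial(31, 0.11), P(Y ≤ 31) = 1 − P(X ≤ 1).
  k=0: C(31,0)·0.11^0·0.89^31 = 0.02698
  k=1: C(31,1)·0.11^1·0.89^30 = 0.10338
1 − 0.13037 = 0.86963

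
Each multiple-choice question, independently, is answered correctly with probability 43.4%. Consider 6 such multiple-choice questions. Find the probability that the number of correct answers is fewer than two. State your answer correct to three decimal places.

X ~ Binomial(6, 0.434); P(X ≤ 1) = Σ C(6,k) p^k (1−p)^(6−k) over k:
  k=0: C(6,0)·0.434^0·0.566^6 = 0.03288
  k=1: C(6,1)·0.434^1·0.566^5 = 0.15126
Total = 0.18414

0.184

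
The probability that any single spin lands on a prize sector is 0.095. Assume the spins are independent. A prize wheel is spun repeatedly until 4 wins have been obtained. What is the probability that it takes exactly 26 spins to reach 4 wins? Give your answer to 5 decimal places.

0.02084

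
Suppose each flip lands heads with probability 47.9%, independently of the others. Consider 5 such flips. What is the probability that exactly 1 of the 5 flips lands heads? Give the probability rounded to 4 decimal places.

0.1765

X ~ Binomial(n=5, p=0.479).
P(X=1) = C(5,1) · p^1 · (1−p)^4
= 5 · 0.479 · 0.07368 = 0.176464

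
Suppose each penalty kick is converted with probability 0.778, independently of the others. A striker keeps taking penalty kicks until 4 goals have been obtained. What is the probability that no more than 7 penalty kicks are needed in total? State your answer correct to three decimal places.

0.952

Finishing within 7 penalty kicks ⇔ at least 4 successes in the first 7. With X ~ Binomial(7, 0.778), P(Y ≤ 7) = 1 − P(X ≤ 3).
  k=0: C(7,0)·0.778^0·0.222^7 = 0.00003
  k=1: C(7,1)·0.778^1·0.222^6 = 0.00065
  k=2: C(7,2)·0.778^2·0.222^5 = 0.00685
  k=3: C(7,3)·0.778^3·0.222^4 = 0.04003
1 − 0.04757 = 0.95243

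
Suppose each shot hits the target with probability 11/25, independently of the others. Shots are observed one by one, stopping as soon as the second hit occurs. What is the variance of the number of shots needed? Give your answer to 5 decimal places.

5.78512

Y = total shots until the second success; negative binomial with r=2, p=0.44.
Var(Y) = r(1−p)/p² = 2·0.56 / 0.44² = 5.7851240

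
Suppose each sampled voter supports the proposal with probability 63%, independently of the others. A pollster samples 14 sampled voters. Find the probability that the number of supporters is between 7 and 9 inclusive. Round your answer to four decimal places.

X ~ Binomial(14, 0.63); P(7 ≤ X ≤ 9) = Σ C(14,k) p^k (1−p)^(14−k) over k:
  k=7: C(14,7)·0.63^7·0.37^7 = 0.128334
  k=8: C(14,8)·0.63^8·0.37^6 = 0.191201
  k=9: C(14,9)·0.63^9·0.37^5 = 0.217039
Total = 0.536574

0.5366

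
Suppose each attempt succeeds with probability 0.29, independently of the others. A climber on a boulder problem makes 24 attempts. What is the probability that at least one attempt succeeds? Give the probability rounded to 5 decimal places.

0.99973

P(at least one) = 1 − P(none) = 1 − (1 − 0.29)^24
= 1 − 0.0002693 = 0.9997307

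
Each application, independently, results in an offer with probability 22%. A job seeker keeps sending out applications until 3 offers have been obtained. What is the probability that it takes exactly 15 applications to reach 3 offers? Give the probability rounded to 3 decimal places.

0.049

Y = trial on which the third success occurs; negative binomial, r=3, p=0.22.
P(Y=15) = C(14,2) · p^3 · (1−p)^12
= 91 · 0.010648 · 0.050715 = 0.04914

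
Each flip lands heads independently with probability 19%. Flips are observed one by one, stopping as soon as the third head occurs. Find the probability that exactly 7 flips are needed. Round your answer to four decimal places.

0.0443

Y = trial on which the third success occurs; negative binomial, r=3, p=0.19.
P(Y=7) = C(6,2) · p^3 · (1−p)^4
= 15 · 0.006859 · 0.43047 = 0.044289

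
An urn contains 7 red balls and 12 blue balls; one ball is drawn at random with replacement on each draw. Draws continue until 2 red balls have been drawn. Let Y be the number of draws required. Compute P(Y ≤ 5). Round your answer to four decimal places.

Finishing within 5 draws ⇔ at least 2 successes in the first 5. With X ~ Binomial(5, 0.368421), P(Y ≤ 5) = 1 − P(X ≤ 1).
  k=0: C(5,0)·0.368421^0·0.631579^5 = 0.100494
  k=1: C(5,1)·0.368421^1·0.631579^4 = 0.293106
1 − 0.393600 = 0.606400

0.6064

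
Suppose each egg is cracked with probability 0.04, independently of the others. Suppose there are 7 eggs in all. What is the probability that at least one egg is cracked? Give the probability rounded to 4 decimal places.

P(at least one) = 1 − P(none) = 1 − (1 − 0.04)^7
= 1 − 0.751447 = 0.248553

0.2486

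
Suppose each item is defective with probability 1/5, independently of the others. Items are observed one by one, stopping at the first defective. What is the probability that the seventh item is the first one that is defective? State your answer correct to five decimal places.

Geometric (trials to first success), p = 0.20.
P(Y = 7) = (1−p)^6 · p = 0.26214 · 0.20 = 0.0524288

0.05243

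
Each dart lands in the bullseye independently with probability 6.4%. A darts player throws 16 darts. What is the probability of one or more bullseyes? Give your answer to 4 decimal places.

0.6529

P(at least one) = 1 − P(none) = 1 − (1 − 0.064)^16
= 1 − 0.347067 = 0.652933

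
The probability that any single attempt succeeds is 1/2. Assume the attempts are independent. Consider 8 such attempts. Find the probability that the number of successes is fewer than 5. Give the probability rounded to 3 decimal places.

0.637

X ~ Binomial(8, 0.50); P(X ≤ 4) = Σ C(8,k) p^k (1−p)^(8−k) over k:
  k=0: C(8,0)·0.50^0·0.50^8 = 0.00391
  k=1: C(8,1)·0.50^1·0.50^7 = 0.03125
  k=2: C(8,2)·0.50^2·0.50^6 = 0.10938
  k=3: C(8,3)·0.50^3·0.50^5 = 0.21875
  k=4: C(8,4)·0.50^4·0.50^4 = 0.27344
Total = 0.63672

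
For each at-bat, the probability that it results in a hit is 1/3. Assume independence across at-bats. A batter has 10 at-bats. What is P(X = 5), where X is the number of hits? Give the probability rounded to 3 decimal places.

0.137

X ~ Binomial(n=10, p=0.333333).
P(X=5) = C(10,5) · p^5 · (1−p)^5
= 252 · 0.0041152 · 0.13169 = 0.13656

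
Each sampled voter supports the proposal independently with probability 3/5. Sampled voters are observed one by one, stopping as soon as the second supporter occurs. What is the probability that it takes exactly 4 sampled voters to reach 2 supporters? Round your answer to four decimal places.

Y = trial on which the second success occurs; negative binomial, r=2, p=0.60.
P(Y=4) = C(3,1) · p^2 · (1−p)^2
= 3 · 0.36 · 0.16 = 0.172800

0.1728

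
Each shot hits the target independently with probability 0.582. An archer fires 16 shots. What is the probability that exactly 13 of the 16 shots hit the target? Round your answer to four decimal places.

X ~ Binomial(n=16, p=0.582).
P(X=13) = C(16,13) · p^13 · (1−p)^3
= 560 · 0.00087902 · 0.073035 = 0.035951

0.0360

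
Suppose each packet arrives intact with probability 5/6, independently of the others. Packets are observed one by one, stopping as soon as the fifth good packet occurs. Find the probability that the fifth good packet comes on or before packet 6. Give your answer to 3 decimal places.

0.737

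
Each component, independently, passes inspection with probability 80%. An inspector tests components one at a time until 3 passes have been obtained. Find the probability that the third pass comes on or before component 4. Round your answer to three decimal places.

0.819

Finishing within 4 components ⇔ at least 3 successes in the first 4. With X ~ Binomial(4, 0.80), P(Y ≤ 4) = 1 − P(X ≤ 2).
  k=0: C(4,0)·0.80^0·0.20^4 = 0.00160
  k=1: C(4,1)·0.80^1·0.20^3 = 0.02560
  k=2: C(4,2)·0.80^2·0.20^2 = 0.15360
1 − 0.18080 = 0.81920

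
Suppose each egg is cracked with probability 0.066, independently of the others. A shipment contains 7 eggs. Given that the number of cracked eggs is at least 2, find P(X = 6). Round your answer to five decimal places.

0.00001

X ~ Binomial(7, 0.066). Want P(X=6 | X≥2) = P(X=6) / P(X≥2).
P(X=6) = C(7,6)·0.066^6·0.934^1 = 0.0000005
P(X≥2) = 1 − 0.6200520 − 0.3067067 = 0.0732413
Ratio = 0.0000005 / 0.0732413 = 0.0000074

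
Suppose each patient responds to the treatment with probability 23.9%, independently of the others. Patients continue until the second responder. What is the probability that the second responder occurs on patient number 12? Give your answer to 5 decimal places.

0.04093

Y = trial on which the second success occurs; negative binomial, r=2, p=0.239.
P(Y=12) = C(11,1) · p^2 · (1−p)^10
= 11 · 0.057121 · 0.06514 = 0.0409294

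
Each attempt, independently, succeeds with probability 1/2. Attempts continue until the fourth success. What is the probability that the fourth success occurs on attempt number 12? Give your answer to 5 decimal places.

Y = trial on which the fourth success occurs; negative binomial, r=4, p=0.50.
P(Y=12) = C(11,3) · p^4 · (1−p)^8
= 165 · 0.0625 · 0.0039062 = 0.0402832

0.04028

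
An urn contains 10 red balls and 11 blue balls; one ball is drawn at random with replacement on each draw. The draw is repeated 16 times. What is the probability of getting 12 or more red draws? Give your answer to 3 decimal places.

X ~ Binomial(16, 0.476190); P(X ≥ 12) = Σ C(16,k) p^k (1−p)^(16−k) over k:
  k=12: C(16,12)·0.476190^12·0.523810^4 = 0.01863
  k=13: C(16,13)·0.476190^13·0.523810^3 = 0.00521
  k=14: C(16,14)·0.476190^14·0.523810^2 = 0.00101
  k=15: C(16,15)·0.476190^15·0.523810^1 = 0.00012
  k=16: C(16,16)·0.476190^16·0.523810^0 = 0.00001
Total = 0.02498

0.025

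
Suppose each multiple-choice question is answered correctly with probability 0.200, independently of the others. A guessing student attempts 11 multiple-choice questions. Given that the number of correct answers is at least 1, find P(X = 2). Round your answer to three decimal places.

0.323

X ~ Binomial(11, 0.20). Want P(X=2 | X≥1) = P(X=2) / P(X≥1).
P(X=2) = C(11,2)·0.20^2·0.80^9 = 0.29528
P(X≥1) = 1 − 0.08590 = 0.91410
Ratio = 0.29528 / 0.91410 = 0.32303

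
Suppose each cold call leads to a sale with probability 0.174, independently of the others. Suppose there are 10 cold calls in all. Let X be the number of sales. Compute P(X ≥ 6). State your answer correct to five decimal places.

0.00307

X ~ Binomial(10, 0.174); P(X ≥ 6) = Σ C(10,k) p^k (1−p)^(10−k) over k:
  k=6: C(10,6)·0.174^6·0.826^4 = 0.0027129
  k=7: C(10,7)·0.174^7·0.826^3 = 0.0003266
  k=8: C(10,8)·0.174^8·0.826^2 = 0.0000258
  k=9: C(10,9)·0.174^9·0.826^1 = 0.0000012
  k=10: C(10,10)·0.174^10·0.826^0 = 0.0000000
Total = 0.0030665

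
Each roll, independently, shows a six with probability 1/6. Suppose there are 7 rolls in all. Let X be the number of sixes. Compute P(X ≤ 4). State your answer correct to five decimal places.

X ~ Binomial(7, 0.166667); P(X ≤ 4) = Σ C(7,k) p^k (1−p)^(7−k) over k:
  k=0: C(7,0)·0.166667^0·0.833333^7 = 0.2790816
  k=1: C(7,1)·0.166667^1·0.833333^6 = 0.3907143
  k=2: C(7,2)·0.166667^2·0.833333^5 = 0.2344286
  k=3: C(7,3)·0.166667^3·0.833333^4 = 0.0781429
  k=4: C(7,4)·0.166667^4·0.833333^3 = 0.0156286
Total = 0.9979960

0.99800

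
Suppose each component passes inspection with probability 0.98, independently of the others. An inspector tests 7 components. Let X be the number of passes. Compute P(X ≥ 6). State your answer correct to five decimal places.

0.99214

X ~ Binomial(7, 0.98); P(X ≥ 6) = Σ C(7,k) p^k (1−p)^(7−k) over k:
  k=6: C(7,6)·0.98^6·0.02^1 = 0.1240179
  k=7: C(7,7)·0.98^7·0.02^0 = 0.8681255
Total = 0.9921435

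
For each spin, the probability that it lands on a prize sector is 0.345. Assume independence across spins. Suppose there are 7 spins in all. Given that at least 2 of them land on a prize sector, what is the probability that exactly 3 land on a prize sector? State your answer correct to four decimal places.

0.3492

X ~ Binomial(7, 0.345). Want P(X=3 | X≥2) = P(X=3) / P(X≥2).
P(X=3) = C(7,3)·0.345^3·0.655^4 = 0.264540
P(X≥2) = 1 − 0.051724 − 0.190706 = 0.757570
Ratio = 0.264540 / 0.757570 = 0.349195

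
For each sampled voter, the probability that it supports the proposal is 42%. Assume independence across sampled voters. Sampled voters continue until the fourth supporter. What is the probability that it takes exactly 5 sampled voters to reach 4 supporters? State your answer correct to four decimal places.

Y = trial on which the fourth success occurs; negative binomial, r=4, p=0.42.
P(Y=5) = C(4,3) · p^4 · (1−p)^1
= 4 · 0.031117 · 0.58 = 0.072191

0.0722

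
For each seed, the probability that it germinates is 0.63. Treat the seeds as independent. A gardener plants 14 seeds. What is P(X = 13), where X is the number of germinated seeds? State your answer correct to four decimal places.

0.0128

X ~ Binomial(n=14, p=0.63).
P(X=13) = C(14,13) · p^13 · (1−p)^1
= 14 · 0.0024628 · 0.37 = 0.012757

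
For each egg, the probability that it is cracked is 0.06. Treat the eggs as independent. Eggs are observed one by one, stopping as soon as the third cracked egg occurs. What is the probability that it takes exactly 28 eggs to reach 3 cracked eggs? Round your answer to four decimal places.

0.0161

Y = trial on which the third success occurs; negative binomial, r=3, p=0.06.
P(Y=28) = C(27,2) · p^3 · (1−p)^25
= 351 · 0.000216 · 0.21291 = 0.016142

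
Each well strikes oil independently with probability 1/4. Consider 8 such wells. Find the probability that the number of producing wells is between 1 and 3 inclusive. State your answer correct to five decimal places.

X ~ Binomial(8, 0.25); P(1 ≤ X ≤ 3) = Σ C(8,k) p^k (1−p)^(8−k) over k:
  k=1: C(8,1)·0.25^1·0.75^7 = 0.2669678
  k=2: C(8,2)·0.25^2·0.75^6 = 0.3114624
  k=3: C(8,3)·0.25^3·0.75^5 = 0.2076416
Total = 0.7860718

0.78607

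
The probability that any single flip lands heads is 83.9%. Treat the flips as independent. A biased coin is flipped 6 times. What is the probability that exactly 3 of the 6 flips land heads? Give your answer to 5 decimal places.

X ~ Binomial(n=6, p=0.839).
P(X=3) = C(6,3) · p^3 · (1−p)^3
= 20 · 0.59059 · 0.0041733 = 0.0492939

0.04929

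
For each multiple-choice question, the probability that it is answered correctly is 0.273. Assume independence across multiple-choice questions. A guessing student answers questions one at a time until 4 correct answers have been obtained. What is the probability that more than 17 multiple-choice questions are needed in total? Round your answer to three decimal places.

0.277

Needing more than 17 multiple-choice questions ⇔ fewer than 4 successes in the first 17. With X ~ Binomial(17, 0.273), P(Y > 17) = P(X ≤ 3).
  k=0: C(17,0)·0.273^0·0.727^17 = 0.00443
  k=1: C(17,1)·0.273^1·0.727^16 = 0.02826
  k=2: C(17,2)·0.273^2·0.727^15 = 0.08489
  k=3: C(17,3)·0.273^3·0.727^14 = 0.15940
P(X ≤ 3) = 0.27698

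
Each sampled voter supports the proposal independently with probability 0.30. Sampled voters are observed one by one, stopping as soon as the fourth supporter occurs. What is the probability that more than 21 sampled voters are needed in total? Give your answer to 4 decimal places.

0.0856

Needing more than 21 sampled voters ⇔ fewer than 4 successes in the first 21. With X ~ Binomial(21, 0.30), P(Y > 21) = P(X ≤ 3).
  k=0: C(21,0)·0.30^0·0.70^21 = 0.000559
  k=1: C(21,1)·0.30^1·0.70^20 = 0.005027
  k=2: C(21,2)·0.30^2·0.70^19 = 0.021544
  k=3: C(21,3)·0.30^3·0.70^18 = 0.058476
P(X ≤ 3) = 0.085606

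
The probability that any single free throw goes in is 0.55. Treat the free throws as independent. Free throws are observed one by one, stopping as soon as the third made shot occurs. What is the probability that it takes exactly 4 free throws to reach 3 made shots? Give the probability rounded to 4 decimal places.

Y = trial on which the third success occurs; negative binomial, r=3, p=0.55.
P(Y=4) = C(3,2) · p^3 · (1−p)^1
= 3 · 0.16637 · 0.45 = 0.224606

0.2246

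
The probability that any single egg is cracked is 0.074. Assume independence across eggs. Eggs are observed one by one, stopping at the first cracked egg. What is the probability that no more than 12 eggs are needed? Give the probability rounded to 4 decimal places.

0.6025

Y = number of eggs to the first success; geometric, p = 0.074.
P(Y ≤ 12) = 1 − (1−p)^12 = 1 − 0.397495 = 0.602505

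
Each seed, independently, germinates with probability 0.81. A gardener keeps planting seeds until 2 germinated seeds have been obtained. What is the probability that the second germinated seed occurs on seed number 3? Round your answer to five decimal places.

Y = trial on which the second success occurs; negative binomial, r=2, p=0.81.
P(Y=3) = C(2,1) · p^2 · (1−p)^1
= 2 · 0.6561 · 0.19 = 0.2493180

0.24932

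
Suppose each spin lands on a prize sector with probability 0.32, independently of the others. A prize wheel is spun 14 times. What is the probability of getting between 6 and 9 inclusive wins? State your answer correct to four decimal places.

0.2696

X ~ Binomial(14, 0.32); P(6 ≤ X ≤ 9) = Σ C(14,k) p^k (1−p)^(14−k) over k:
  k=6: C(14,6)·0.32^6·0.68^8 = 0.147410
  k=7: C(14,7)·0.32^7·0.68^7 = 0.079279
  k=8: C(14,8)·0.32^8·0.68^6 = 0.032644
  k=9: C(14,9)·0.32^9·0.68^5 = 0.010241
Total = 0.269575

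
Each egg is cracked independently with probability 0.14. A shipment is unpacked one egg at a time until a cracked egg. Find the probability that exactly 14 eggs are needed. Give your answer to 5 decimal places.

Geometric (trials to first success), p = 0.14.
P(Y = 14) = (1−p)^13 · p = 0.14076 · 0.14 = 0.0197064

0.01971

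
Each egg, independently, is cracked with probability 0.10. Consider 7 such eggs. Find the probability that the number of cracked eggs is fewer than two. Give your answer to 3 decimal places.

X ~ Binomial(7, 0.10); P(X ≤ 1) = Σ C(7,k) p^k (1−p)^(7−k) over k:
  k=0: C(7,0)·0.10^0·0.90^7 = 0.47830
  k=1: C(7,1)·0.10^1·0.90^6 = 0.37201
Total = 0.85031

0.850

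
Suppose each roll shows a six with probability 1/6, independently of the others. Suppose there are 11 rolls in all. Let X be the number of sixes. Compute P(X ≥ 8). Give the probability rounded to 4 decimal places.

0.0001

X ~ Binomial(11, 0.166667); P(X ≥ 8) = Σ C(11,k) p^k (1−p)^(11−k) over k:
  k=8: C(11,8)·0.166667^8·0.833333^3 = 0.000057
  k=9: C(11,9)·0.166667^9·0.833333^2 = 0.000004
  k=10: C(11,10)·0.166667^10·0.833333^1 = 0.000000
  k=11: C(11,11)·0.166667^11·0.833333^0 = 0.000000
Total = 0.000061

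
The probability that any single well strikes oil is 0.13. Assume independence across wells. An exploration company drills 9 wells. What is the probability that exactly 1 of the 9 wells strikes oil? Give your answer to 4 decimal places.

X ~ Binomial(n=9, p=0.13).
P(X=1) = C(9,1) · p^1 · (1−p)^8
= 9 · 0.13 · 0.32821 = 0.384008

0.3840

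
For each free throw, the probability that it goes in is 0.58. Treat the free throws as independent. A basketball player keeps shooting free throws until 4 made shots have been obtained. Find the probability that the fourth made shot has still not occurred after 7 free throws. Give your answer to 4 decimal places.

Needing more than 7 free throws ⇔ fewer than 4 successes in the first 7. With X ~ Binomial(7, 0.58), P(Y > 7) = P(X ≤ 3).
  k=0: C(7,0)·0.58^0·0.42^7 = 0.002305
  k=1: C(7,1)·0.58^1·0.42^6 = 0.022285
  k=2: C(7,2)·0.58^2·0.42^5 = 0.092326
  k=3: C(7,3)·0.58^3·0.42^4 = 0.212495
P(X ≤ 3) = 0.329412

0.3294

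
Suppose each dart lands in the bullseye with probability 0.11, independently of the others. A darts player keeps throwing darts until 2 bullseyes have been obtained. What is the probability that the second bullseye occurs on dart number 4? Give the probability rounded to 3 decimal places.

Y = trial on which the second success occurs; negative binomial, r=2, p=0.11.
P(Y=4) = C(3,1) · p^2 · (1−p)^2
= 3 · 0.0121 · 0.7921 = 0.02875

0.029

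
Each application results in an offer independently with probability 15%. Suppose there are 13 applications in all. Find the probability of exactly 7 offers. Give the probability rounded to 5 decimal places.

0.00111

X ~ Binomial(n=13, p=0.15).
P(X=7) = C(13,7) · p^7 · (1−p)^6
= 1716 · 1.7086e-06 · 0.37715 = 0.0011058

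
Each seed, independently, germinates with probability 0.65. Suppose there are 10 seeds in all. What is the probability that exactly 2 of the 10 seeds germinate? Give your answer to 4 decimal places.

X ~ Binomial(n=10, p=0.65).
P(X=2) = C(10,2) · p^2 · (1−p)^8
= 45 · 0.4225 · 0.00022519 = 0.004281

0.0043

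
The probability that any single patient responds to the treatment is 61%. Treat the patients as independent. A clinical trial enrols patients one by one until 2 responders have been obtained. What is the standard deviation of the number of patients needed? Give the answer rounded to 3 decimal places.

1.448

Y = total patients until the second success; negative binomial with r=2, p=0.61.
SD(Y) = √[r(1−p)/p²] = √(2.09621) = 1.44783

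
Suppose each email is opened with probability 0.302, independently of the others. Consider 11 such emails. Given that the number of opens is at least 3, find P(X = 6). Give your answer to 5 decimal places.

0.08387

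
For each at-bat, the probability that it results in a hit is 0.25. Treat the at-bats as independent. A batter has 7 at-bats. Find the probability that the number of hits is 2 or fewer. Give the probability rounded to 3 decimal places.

X ~ Binomial(7, 0.25); P(X ≤ 2) = Σ C(7,k) p^k (1−p)^(7−k) over k:
  k=0: C(7,0)·0.25^0·0.75^7 = 0.13348
  k=1: C(7,1)·0.25^1·0.75^6 = 0.31146
  k=2: C(7,2)·0.25^2·0.75^5 = 0.31146
Total = 0.75641

0.756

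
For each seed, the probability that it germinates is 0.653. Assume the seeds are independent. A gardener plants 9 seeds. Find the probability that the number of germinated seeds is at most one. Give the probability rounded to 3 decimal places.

0.001

X ~ Binomial(9, 0.653); P(X ≤ 1) = Σ C(9,k) p^k (1−p)^(9−k) over k:
  k=0: C(9,0)·0.653^0·0.347^9 = 0.00007
  k=1: C(9,1)·0.653^1·0.347^8 = 0.00124
Total = 0.00131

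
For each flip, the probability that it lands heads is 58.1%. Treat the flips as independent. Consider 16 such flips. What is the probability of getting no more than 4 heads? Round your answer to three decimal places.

X ~ Binomial(16, 0.581); P(X ≤ 4) = Σ C(16,k) p^k (1−p)^(16−k) over k:
  k=0: C(16,0)·0.581^0·0.419^16 = 0.00000
  k=1: C(16,1)·0.581^1·0.419^15 = 0.00002
  k=2: C(16,2)·0.581^2·0.419^14 = 0.00021
  k=3: C(16,3)·0.581^3·0.419^13 = 0.00135
  k=4: C(16,4)·0.581^4·0.419^12 = 0.00607
Total = 0.00765

0.008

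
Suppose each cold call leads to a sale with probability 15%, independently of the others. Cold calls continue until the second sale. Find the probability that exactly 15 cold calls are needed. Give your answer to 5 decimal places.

0.03809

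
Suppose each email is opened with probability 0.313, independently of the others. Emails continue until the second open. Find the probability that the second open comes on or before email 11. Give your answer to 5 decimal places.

0.90328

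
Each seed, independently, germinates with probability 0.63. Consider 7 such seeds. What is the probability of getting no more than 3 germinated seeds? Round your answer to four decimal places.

0.2341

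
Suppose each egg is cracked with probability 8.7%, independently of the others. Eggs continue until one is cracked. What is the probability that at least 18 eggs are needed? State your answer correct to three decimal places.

Y = number of eggs to the first success; geometric, p = 0.087.
P(Y > 17) = P(first 17 all fail) = (1−p)^17 = 0.21282

0.213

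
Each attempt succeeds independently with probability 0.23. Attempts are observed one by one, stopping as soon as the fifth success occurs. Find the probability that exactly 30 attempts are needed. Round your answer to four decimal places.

Y = trial on which the fifth success occurs; negative binomial, r=5, p=0.23.
P(Y=30) = C(29,4) · p^5 · (1−p)^25
= 23751 · 0.00064363 · 0.001453 = 0.022212

0.0222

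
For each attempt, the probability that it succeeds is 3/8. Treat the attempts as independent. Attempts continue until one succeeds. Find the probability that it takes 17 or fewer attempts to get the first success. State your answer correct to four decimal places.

Y = number of attempts to the first success; geometric, p = 0.375.
P(Y ≤ 17) = 1 − (1−p)^17 = 1 − 0.000339 = 0.999661

0.9997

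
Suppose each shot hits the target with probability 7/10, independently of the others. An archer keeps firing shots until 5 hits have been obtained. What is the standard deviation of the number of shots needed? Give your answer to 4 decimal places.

1.7496

Y = total shots until the fifth success; negative binomial with r=5, p=0.70.
SD(Y) = √[r(1−p)/p²] = √(3.061224) = 1.749636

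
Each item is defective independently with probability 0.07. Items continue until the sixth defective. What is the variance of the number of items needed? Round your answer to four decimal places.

Y = total items until the sixth success; negative binomial with r=6, p=0.07.
Var(Y) = r(1−p)/p² = 6·0.93 / 0.07² = 1138.775510

1138.7755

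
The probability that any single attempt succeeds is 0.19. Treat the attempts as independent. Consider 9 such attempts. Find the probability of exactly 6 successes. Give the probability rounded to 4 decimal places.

0.0021

X ~ Binomial(n=9, p=0.19).
P(X=6) = C(9,6) · p^6 · (1−p)^3
= 84 · 4.7046e-05 · 0.53144 = 0.002100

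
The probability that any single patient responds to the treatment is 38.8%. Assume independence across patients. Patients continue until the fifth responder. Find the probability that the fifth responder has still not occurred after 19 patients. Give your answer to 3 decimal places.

0.085

Needing more than 19 patients ⇔ fewer than 5 successes in the first 19. With X ~ Binomial(19, 0.388), P(Y > 19) = P(X ≤ 4).
  k=0: C(19,0)·0.388^0·0.612^19 = 0.00009
  k=1: C(19,1)·0.388^1·0.612^18 = 0.00107
  k=2: C(19,2)·0.388^2·0.612^17 = 0.00610
  k=3: C(19,3)·0.388^3·0.612^16 = 0.02192
  k=4: C(19,4)·0.388^4·0.612^15 = 0.05559
P(X ≤ 4) = 0.08477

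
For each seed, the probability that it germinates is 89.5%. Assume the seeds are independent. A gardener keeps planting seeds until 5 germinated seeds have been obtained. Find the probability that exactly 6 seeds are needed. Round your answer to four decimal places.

Y = trial on which the fifth success occurs; negative binomial, r=5, p=0.895.
P(Y=6) = C(5,4) · p^5 · (1−p)^1
= 5 · 0.57427 · 0.105 = 0.301491

0.3015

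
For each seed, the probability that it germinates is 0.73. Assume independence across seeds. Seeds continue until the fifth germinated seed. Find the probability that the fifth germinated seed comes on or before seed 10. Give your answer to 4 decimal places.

0.9713

Finishing within 10 seeds ⇔ at least 5 successes in the first 10. With X ~ Binomial(10, 0.73), P(Y ≤ 10) = 1 − P(X ≤ 4).
  k=0: C(10,0)·0.73^0·0.27^10 = 0.000002
  k=1: C(10,1)·0.73^1·0.27^9 = 0.000056
  k=2: C(10,2)·0.73^2·0.27^8 = 0.000677
  k=3: C(10,3)·0.73^3·0.27^7 = 0.004883
  k=4: C(10,4)·0.73^4·0.27^6 = 0.023104
1 − 0.028722 = 0.971278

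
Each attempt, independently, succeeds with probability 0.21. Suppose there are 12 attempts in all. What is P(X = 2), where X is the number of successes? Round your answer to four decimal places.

X ~ Binomial(n=12, p=0.21).
P(X=2) = C(12,2) · p^2 · (1−p)^10
= 66 · 0.0441 · 0.094683 = 0.275584

0.2756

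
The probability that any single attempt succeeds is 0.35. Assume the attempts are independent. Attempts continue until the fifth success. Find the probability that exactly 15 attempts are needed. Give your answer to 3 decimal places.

0.071

Y = trial on which the fifth success occurs; negative binomial, r=5, p=0.35.
P(Y=15) = C(14,4) · p^5 · (1−p)^10
= 1001 · 0.0052522 · 0.013463 = 0.07078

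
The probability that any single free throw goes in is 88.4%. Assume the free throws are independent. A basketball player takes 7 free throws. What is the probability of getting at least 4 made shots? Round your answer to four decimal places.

0.9953

X ~ Binomial(7, 0.884); P(X ≥ 4) = Σ C(7,k) p^k (1−p)^(7−k) over k:
  k=4: C(7,4)·0.884^4·0.116^3 = 0.033362
  k=5: C(7,5)·0.884^5·0.116^2 = 0.152545
  k=6: C(7,6)·0.884^6·0.116^1 = 0.387498
  k=7: C(7,7)·0.884^7·0.116^0 = 0.421858
Total = 0.995262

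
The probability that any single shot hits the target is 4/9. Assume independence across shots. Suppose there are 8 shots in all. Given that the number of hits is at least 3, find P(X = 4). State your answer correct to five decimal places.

0.33780

X ~ Binomial(8, 0.444444). Want P(X=4 | X≥3) = P(X=4) / P(X≥3).
P(X=4) = C(8,4)·0.444444^4·0.555556^4 = 0.2601824
P(X≥3) = 1 − 0.0090744 − 0.0580764 − 0.1626140 = 0.7702351
Ratio = 0.2601824 / 0.7702351 = 0.3377961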